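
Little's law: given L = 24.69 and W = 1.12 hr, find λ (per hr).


λ = L/W = 24.69/1.12 = 22.0446 /hr

Final: 22.0446 /hr


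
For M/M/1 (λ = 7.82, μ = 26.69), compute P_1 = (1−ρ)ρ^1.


ρ = 7.82/26.69 = 0.2930
P_n = (1−ρ)·ρ^n = (1 − 0.2930)·0.2930^1 = 0.7070·0.292994 = 0.207148

Final: 0.207148


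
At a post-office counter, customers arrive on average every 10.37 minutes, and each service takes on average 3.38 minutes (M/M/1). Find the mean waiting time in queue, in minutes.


λ = 60/10.37 = 5.7859 /hr
μ = 60/3.38 = 17.7515 /hr
ρ = λ/μ = 5.7859/17.7515 = 0.3259
Wq = ρ/(μ−λ) = 0.3259/(17.7515−5.7859) = 0.02724 hr
In minutes: 0.02724·60 = 1.634 min

Final: 1.634 min


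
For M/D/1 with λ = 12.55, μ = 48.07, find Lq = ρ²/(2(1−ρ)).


ρ = 12.55/48.07 = 0.2611
M/D/1: Lq = ρ²/(2(1−ρ)) = 0.06816/(2·0.7389) = 0.04612

Final: 0.04612


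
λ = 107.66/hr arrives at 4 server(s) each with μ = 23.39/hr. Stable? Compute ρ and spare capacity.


Total capacity cμ = 4·23.39 = 93.56/hr
ρ = λ/(cμ) = 107.66/93.56 = 1.1507
Stable ⇔ ρ < 1: NO
Spare capacity = cμ − λ = 93.56 − 107.66 = -14.10/hr

Final: ρ = 1.1507; unstable; margin = -14.10/hr


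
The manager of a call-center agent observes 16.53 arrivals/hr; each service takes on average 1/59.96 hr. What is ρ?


ρ = λ/μ = 16.53/59.96 = 0.2757

Final: 0.2757


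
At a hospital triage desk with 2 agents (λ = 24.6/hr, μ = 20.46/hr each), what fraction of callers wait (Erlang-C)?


a = λ/μ = 1.2023; ρ = a/2 = 0.6012
P₀ = 0.249084 (from M/M/c formula)
C(c,a) = [a^c/(c!(1−ρ))]·P₀ = [1.44564/(2·0.3988)]·0.249084
= 1.81236·0.249084 = 0.451430

Final: 0.451430


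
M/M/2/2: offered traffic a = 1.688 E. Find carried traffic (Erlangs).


B(2,1.688) = 0.346410 (Erlang-B)
Carried load = a(1 − B) = 1.688·(1 − 0.346410) = 1.688·0.653590 = 1.1033 E

Final: 1.1033 Erlangs


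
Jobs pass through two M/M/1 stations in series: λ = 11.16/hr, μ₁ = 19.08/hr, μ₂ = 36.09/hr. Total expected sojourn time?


Each node sees arrival rate λ = 11.16/hr (tandem ⇒ throughput preserved).
W₁ = 1/(μ₁−λ) = 1/(19.08−11.16) = 0.12626 hr
W₂ = 1/(μ₂−λ) = 1/(36.09−11.16) = 0.04011 hr
W_total = W₁ + W₂ = 0.12626 + 0.04011 = 0.16637 hr

Final: 0.16637 hr


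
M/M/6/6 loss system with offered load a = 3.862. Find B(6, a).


B(c,a) = (a^c/c!) / Σ_{k=0}^{c} a^k/k!
a^6/6! = 4.608304
Σ terms (k=0..6): 1.00000 + 3.86200 + 7.45752 + 9.60032 + 9.26911 + 7.15946 + 4.60830 = 42.956706
B = 4.608304/42.956706 = 0.107278

Final: 0.107278


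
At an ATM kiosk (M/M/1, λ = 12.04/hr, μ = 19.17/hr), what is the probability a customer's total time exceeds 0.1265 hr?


W ~ Exponential(μ−λ) for M/M/1.
μ − λ = 19.17 − 12.04 = 7.1300
P(W > t) = e^{−(μ−λ)t} = e^{−0.9019} = 0.405780

Final: 0.405780


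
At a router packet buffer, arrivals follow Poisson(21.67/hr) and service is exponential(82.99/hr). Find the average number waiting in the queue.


ρ = 21.67/82.99 = 0.2611
Lq = ρ²/(1−ρ) = 0.06818/0.7389 = 0.09228

Final: 0.09228


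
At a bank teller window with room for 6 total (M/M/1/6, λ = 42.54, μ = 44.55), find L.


ρ = 42.54/44.55 = 0.9549
L = ρ[1 − (K+1)ρ^K + Kρ^(K+1)] / [(1−ρ)(1−ρ^(K+1))]
Numerator: 0.9549·(1 − 7·0.758051 + 6·0.723850) = 0.035081
Denominator: (0.04512)·(0.276150) = 0.012459
L = 0.035081/0.012459 = 2.8157

Final: 2.8157


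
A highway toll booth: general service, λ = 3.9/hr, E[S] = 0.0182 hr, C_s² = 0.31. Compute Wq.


ρ = λ·E[S] = 3.9·0.0182 = 0.07098
E[S²] = E[S]²(1+C_s²) = 0.0182²·(1+0.31) = 0.0004339
Wq = λ·E[S²]/(2(1−ρ)) = 3.9·0.0004339/(2·0.9290) = 0.0009108 hr

Final: 0.0009108 hr


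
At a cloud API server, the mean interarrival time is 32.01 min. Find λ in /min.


λ = 1/(interarrival time) in consistent units.
1 minute = 1 min, so λ = 1/32.01 = 0.03124 per minute

Final: 0.03124 /min


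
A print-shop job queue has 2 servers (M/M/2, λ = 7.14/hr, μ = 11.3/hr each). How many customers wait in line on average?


a = λ/μ = 0.6319; ρ = a/2 = 0.3159
P₀ = 0.519839
Lq = P₀·a^c·ρ / (c!·(1−ρ)²) = 0.519839·0.39925·0.3159/(2·0.46795)
= 0.07006

Final: 0.07006


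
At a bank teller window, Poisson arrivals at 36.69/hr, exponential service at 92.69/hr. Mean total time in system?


W = 1/(μ−λ) = 1/(92.69 − 36.69) = 1/56.00 = 0.01786 hr

Final: 0.01786 hr


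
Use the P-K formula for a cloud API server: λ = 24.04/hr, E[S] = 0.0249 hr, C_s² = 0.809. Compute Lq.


ρ = λ·E[S] = 24.04·0.0249 = 0.5986
Lq = ρ²(1+C_s²)/(2(1−ρ)) = 0.3583·(1+0.809)/(2·0.4014)
= 0.3583·1.8090/0.8028 = 0.80741

Final: 0.80741


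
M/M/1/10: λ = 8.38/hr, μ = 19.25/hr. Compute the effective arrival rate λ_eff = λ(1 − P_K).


ρ = 0.4353; P_K = (1−ρ)ρ^10/(1−ρ^11) = 0.0001380
λ_eff = λ(1 − P_K) = 8.38·(1 − 0.0001380) = 8.38·0.999862 = 8.3788 /hr

Final: 8.3788 /hr


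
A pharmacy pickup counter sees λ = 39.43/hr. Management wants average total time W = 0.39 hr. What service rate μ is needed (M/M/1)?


W = 1/(μ−λ) ⇒ μ − λ = 1/W = 1/0.39 = 2.5641
μ = λ + 1/W = 39.43 + 2.5641 = 41.9941 per hr

Final: 41.9941 /hr


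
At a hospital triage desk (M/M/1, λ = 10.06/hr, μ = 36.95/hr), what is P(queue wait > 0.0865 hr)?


ρ = 10.06/36.95 = 0.2723
P(Wq > t) = ρ·e^{−(μ−λ)t} = 0.2723·e^{−2.3260}
= 0.2723·0.097687 = 0.026596

Final: 0.026596


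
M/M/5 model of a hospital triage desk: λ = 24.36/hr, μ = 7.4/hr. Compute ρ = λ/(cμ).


ρ = λ/(cμ) = 24.36/(5·7.4) = 24.36/37.00 = 0.6584

Final: 0.6584


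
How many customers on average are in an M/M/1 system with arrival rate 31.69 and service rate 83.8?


ρ = λ/μ = 31.69/83.8 = 0.3782
L = ρ/(1−ρ) = 0.3782/(1 − 0.3782) = 0.3782/0.6218 = 0.6081

Final: 0.6081


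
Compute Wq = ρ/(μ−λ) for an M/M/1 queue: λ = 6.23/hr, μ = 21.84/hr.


ρ = 6.23/21.84 = 0.2853
Wq = ρ/(μ−λ) = 0.2853/(21.84 − 6.23) = 0.2853/15.61 = 0.01827 hr

Final: 0.01827 hr


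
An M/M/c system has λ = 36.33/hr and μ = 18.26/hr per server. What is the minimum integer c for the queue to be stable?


Stability requires cμ > λ ⇔ c > λ/μ.
λ/μ = 36.33/18.26 = 1.9896
Minimum integer c = ⌊1.9896⌋ + 1 = 2
Check: 2·18.26 = 36.52 > 36.33, while 1·18.26 = 18.26 ≤ 36.33

Final: 2 servers


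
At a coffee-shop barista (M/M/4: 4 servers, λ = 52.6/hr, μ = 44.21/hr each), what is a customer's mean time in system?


a = 1.1898; ρ = 0.2974; P₀ = 0.303297
Lq = P₀·a^c·ρ/(c!(1−ρ)²) = 0.01526
Wq = Lq/λ = 0.01526/52.6 = 0.0002901 hr
W = Wq + 1/μ = 0.0002901 + 0.02262 = 0.02291 hr

Final: 0.02291 hr


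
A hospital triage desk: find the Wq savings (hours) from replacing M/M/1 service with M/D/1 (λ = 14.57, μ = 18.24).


ρ = 14.57/18.24 = 0.7988
Wq(M/M/1) = ρ/(μ−λ) = 0.7988/3.67 = 0.21766 hr
Wq(M/D/1) = ρ/(2(μ−λ)) = 0.10883 hr
Savings = 0.21766 − 0.10883 = 0.10883 hr

Final: 0.10883 hr


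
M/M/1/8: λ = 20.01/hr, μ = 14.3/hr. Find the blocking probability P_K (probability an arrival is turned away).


ρ = λ/μ = 20.01/14.3 = 1.3993
P_K = (1−ρ)ρ^K/(1−ρ^(K+1)) = (-0.3993·14.699021)/(1 − 20.568350)
= -5.869329/-19.568350 = 0.299940

Final: 0.299940


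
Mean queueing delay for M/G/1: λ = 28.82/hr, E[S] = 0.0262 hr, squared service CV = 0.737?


ρ = λ·E[S] = 28.82·0.0262 = 0.7551
E[S²] = E[S]²(1+C_s²) = 0.0262²·(1+0.737) = 0.001192
Wq = λ·E[S²]/(2(1−ρ)) = 28.82·0.001192/(2·0.2449) = 0.07015 hr

Final: 0.07015 hr


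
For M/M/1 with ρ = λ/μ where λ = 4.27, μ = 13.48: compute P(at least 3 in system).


ρ = 4.27/13.48 = 0.3168
P(N ≥ n) = ρ^n = 0.3168^3 = 0.031784

Final: 0.031784


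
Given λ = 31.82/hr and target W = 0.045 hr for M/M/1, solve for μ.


W = 1/(μ−λ) ⇒ μ − λ = 1/W = 1/0.045 = 22.2222
μ = λ + 1/W = 31.82 + 22.2222 = 54.0422 per hr

Final: 54.0422 /hr


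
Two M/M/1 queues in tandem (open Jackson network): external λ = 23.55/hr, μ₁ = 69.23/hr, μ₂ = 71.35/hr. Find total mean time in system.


Each node sees arrival rate λ = 23.55/hr (tandem ⇒ throughput preserved).
W₁ = 1/(μ₁−λ) = 1/(69.23−23.55) = 0.02189 hr
W₂ = 1/(μ₂−λ) = 1/(71.35−23.55) = 0.02092 hr
W_total = W₁ + W₂ = 0.02189 + 0.02092 = 0.04281 hr

Final: 0.04281 hr


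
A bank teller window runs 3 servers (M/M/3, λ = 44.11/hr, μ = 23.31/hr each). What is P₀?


a = λ/μ = 44.11/23.31 = 1.8923; ρ = a/c = 0.6308
Σ_{k=0}^{2} a^k/k! (terms k=0..2) = 1.00000 + 1.89232 + 1.79044 = 4.68276
Tail: a^3/(3!(1−ρ)) = 6.77617/(6·0.3692) = 3.05872
P₀ = 1/(4.68276 + 3.05872) = 1/7.74148 = 0.129174

Final: 0.129174


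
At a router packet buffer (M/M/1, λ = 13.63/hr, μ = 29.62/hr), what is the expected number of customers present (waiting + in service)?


ρ = λ/μ = 13.63/29.62 = 0.4602
L = ρ/(1−ρ) = 0.4602/(1 − 0.4602) = 0.4602/0.5398 = 0.8524

Final: 0.8524


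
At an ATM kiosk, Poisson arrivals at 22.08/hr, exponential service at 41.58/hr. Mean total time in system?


W = 1/(μ−λ) = 1/(41.58 − 22.08) = 1/19.50 = 0.05128 hr

Final: 0.05128 hr


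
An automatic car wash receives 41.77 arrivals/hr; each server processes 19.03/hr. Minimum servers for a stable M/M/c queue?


Stability requires cμ > λ ⇔ c > λ/μ.
λ/μ = 41.77/19.03 = 2.1950
Minimum integer c = ⌊2.1950⌋ + 1 = 3
Check: 3·19.03 = 57.09 > 41.77, while 2·19.03 = 38.06 ≤ 41.77

Final: 3 servers


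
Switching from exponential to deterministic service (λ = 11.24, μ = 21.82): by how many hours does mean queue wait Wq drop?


ρ = 11.24/21.82 = 0.5151
Wq(M/M/1) = ρ/(μ−λ) = 0.5151/10.58 = 0.04869 hr
Wq(M/D/1) = ρ/(2(μ−λ)) = 0.02434 hr
Savings = 0.04869 − 0.02434 = 0.02434 hr

Final: 0.02434 hr


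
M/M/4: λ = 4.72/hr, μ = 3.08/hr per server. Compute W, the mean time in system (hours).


a = 1.5325; ρ = 0.3831; P₀ = 0.213719
Lq = P₀·a^c·ρ/(c!(1−ρ)²) = 0.04945
Wq = Lq/λ = 0.04945/4.72 = 0.01048 hr
W = Wq + 1/μ = 0.01048 + 0.32468 = 0.33515 hr

Final: 0.33515 hr


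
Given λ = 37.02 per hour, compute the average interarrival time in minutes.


Mean interarrival time = 1/λ = 1/37.02 hour = 0.02701 hour
In minutes: 0.02701 × 60 = 1.6207 min

Final: 1.6207 min


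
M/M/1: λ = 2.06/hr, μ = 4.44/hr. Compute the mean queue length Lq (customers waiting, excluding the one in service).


ρ = 2.06/4.44 = 0.4640
Lq = ρ²/(1−ρ) = 0.2153/0.5360 = 0.4016

Final: 0.4016


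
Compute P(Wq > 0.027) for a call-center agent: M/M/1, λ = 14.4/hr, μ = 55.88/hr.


ρ = 14.4/55.88 = 0.2577
P(Wq > t) = ρ·e^{−(μ−λ)t} = 0.2577·e^{−1.1200}
= 0.2577·0.326293 = 0.084084

Final: 0.084084


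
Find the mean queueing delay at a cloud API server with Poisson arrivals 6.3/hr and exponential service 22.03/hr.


ρ = 6.3/22.03 = 0.2860
Wq = ρ/(μ−λ) = 0.2860/(22.03 − 6.3) = 0.2860/15.73 = 0.01818 hr

Final: 0.01818 hr


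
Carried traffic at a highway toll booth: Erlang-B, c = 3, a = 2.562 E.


B(3,2.562) = 0.290541 (Erlang-B)
Carried load = a(1 − B) = 2.562·(1 − 0.290541) = 2.562·0.709459 = 1.8176 E

Final: 1.8176 Erlangs


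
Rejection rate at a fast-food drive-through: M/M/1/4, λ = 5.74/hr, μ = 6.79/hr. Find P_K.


ρ = λ/μ = 5.74/6.79 = 0.8454
P_K = (1−ρ)ρ^K/(1−ρ^(K+1)) = (0.1546·0.510703)/(1 − 0.431728)
= 0.078975/0.568272 = 0.138974

Final: 0.138974


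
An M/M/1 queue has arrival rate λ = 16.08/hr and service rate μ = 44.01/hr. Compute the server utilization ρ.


ρ = λ/μ = 16.08/44.01 = 0.3654

Final: 0.3654


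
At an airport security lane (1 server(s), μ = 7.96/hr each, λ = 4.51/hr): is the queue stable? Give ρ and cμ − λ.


Total capacity cμ = 1·7.96 = 7.96/hr
ρ = λ/(cμ) = 4.51/7.96 = 0.5666
Stable ⇔ ρ < 1: YES
Spare capacity = cμ − λ = 7.96 − 4.51 = 3.45/hr

Final: ρ = 0.5666; stable; margin = 3.45/hr


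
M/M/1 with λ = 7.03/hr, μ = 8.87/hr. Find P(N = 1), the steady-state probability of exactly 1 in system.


ρ = 7.03/8.87 = 0.7926
P_n = (1−ρ)·ρ^n = (1 − 0.7926)·0.7926^1 = 0.2074·0.792559 = 0.164409

Final: 0.164409


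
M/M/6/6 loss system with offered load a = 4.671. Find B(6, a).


B(c,a) = (a^c/c!) / Σ_{k=0}^{c} a^k/k!
a^6/6! = 14.425362
Σ terms (k=0..6): 1.00000 + 4.67100 + 10.90912 + 16.98550 + 19.83482 + 18.52969 + 14.42536 = 86.355488
B = 14.425362/86.355488 = 0.167046

Final: 0.167046


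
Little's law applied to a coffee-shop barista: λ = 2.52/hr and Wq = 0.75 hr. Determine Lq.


Lq = λWq = 2.52·0.75 = 1.8900

Final: 1.8900


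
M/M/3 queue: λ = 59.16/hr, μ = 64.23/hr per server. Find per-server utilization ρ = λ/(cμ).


ρ = λ/(cμ) = 59.16/(3·64.23) = 59.16/192.69 = 0.3070

Final: 0.3070


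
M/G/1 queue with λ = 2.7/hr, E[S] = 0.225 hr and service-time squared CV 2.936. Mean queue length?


ρ = λ·E[S] = 2.7·0.225 = 0.6075
Lq = ρ²(1+C_s²)/(2(1−ρ)) = 0.3691·(1+2.936)/(2·0.3925)
= 0.3691·3.9360/0.7850 = 1.85045

Final: 1.85045


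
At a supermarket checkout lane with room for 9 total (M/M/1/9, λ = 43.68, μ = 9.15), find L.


ρ = 43.68/9.15 = 4.7738
L = ρ[1 − (K+1)ρ^K + Kρ^(K+1)] / [(1−ρ)(1−ρ^(K+1))]
Numerator: 4.7738·(1 − 10·1287519.515845 + 9·6146322.672361) = 202606982.307942
Denominator: (-3.7738)·(-6146321.672361) = 23194807.360289
L = 202606982.307942/23194807.360289 = 8.7350

Final: 8.7350


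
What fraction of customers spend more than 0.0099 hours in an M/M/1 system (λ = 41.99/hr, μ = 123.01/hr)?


W ~ Exponential(μ−λ) for M/M/1.
μ − λ = 123.01 − 41.99 = 81.0200
P(W > t) = e^{−(μ−λ)t} = e^{−0.8021} = 0.448387

Final: 0.448387


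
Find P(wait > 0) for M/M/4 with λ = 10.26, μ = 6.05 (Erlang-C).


a = λ/μ = 1.6959; ρ = a/4 = 0.4240
P₀ = 0.180342 (from M/M/c formula)
C(c,a) = [a^c/(c!(1−ρ))]·P₀ = [8.27119/(24·0.5760)]·0.180342
= 0.59829·0.180342 = 0.107896

Final: 0.107896


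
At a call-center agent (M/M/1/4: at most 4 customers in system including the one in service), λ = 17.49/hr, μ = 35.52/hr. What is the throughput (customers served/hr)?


ρ = 0.4924; P_K = (1−ρ)ρ^4/(1−ρ^5) = 0.030729
λ_eff = λ(1 − P_K) = 17.49·(1 − 0.030729) = 17.49·0.969271 = 16.9526 /hr

Final: 16.9526 /hr


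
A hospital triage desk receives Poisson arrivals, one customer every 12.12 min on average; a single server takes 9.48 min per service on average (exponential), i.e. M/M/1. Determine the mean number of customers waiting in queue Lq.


λ = 60/12.12 = 4.9505 /hr
μ = 60/9.48 = 6.3291 /hr
ρ = λ/μ = 4.9505/6.3291 = 0.7822
Lq = ρ²/(1−ρ) = 0.6118/0.2178 = 2.8087

Final: 2.8087


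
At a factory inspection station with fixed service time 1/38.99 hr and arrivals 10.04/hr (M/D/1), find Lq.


ρ = 10.04/38.99 = 0.2575
M/D/1: Lq = ρ²/(2(1−ρ)) = 0.06631/(2·0.7425) = 0.04465

Final: 0.04465


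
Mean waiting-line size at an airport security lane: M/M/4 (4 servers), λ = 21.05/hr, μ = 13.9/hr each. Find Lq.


a = λ/μ = 1.5144; ρ = a/4 = 0.3786
P₀ = 0.217742
Lq = P₀·a^c·ρ / (c!·(1−ρ)²) = 0.217742·5.25956·0.3786/(24·0.38614)
= 0.04679

Final: 0.04679


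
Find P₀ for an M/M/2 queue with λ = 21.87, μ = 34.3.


a = λ/μ = 21.87/34.3 = 0.6376; ρ = a/c = 0.3188
Σ_{k=0}^{1} a^k/k! (terms k=0..1) = 1.00000 + 0.63761 = 1.63761
Tail: a^2/(2!(1−ρ)) = 0.40655/(2·0.6812) = 0.29841
P₀ = 1/(1.63761 + 0.29841) = 1/1.93602 = 0.516525

Final: 0.516525


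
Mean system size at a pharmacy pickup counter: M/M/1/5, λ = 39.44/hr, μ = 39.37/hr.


ρ = 39.44/39.37 = 1.0018
L = ρ[1 − (K+1)ρ^K + Kρ^(K+1)] / [(1−ρ)(1−ρ^(K+1))]
Numerator: 1.0018·(1 − 6·1.008922 + 5·1.010716) = 0.00004773
Denominator: (-0.001778)·(-0.010716) = 0.00001905
L = 0.00004773/0.00001905 = 2.5052

Final: 2.5052


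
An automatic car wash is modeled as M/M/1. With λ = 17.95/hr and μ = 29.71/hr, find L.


ρ = λ/μ = 17.95/29.71 = 0.6042
L = ρ/(1−ρ) = 0.6042/(1 − 0.6042) = 0.6042/0.3958 = 1.5264

Final: 1.5264


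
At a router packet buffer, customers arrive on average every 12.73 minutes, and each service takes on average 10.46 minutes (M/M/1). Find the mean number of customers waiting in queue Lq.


λ = 60/12.73 = 4.7133 /hr
μ = 60/10.46 = 5.7361 /hr
ρ = λ/μ = 4.7133/5.7361 = 0.8217
Lq = ρ²/(1−ρ) = 0.6752/0.1783 = 3.7862

Final: 3.7862


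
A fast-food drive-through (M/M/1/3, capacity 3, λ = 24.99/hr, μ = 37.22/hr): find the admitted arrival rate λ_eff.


ρ = 0.6714; P_K = (1−ρ)ρ^3/(1−ρ^4) = 0.124819
λ_eff = λ(1 − P_K) = 24.99·(1 − 0.124819) = 24.99·0.875181 = 21.8708 /hr

Final: 21.8708 /hr


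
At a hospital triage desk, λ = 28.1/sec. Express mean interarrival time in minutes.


Mean interarrival time = 1/λ = 1/28.1 second = 0.03559 second
In minutes: 0.03559 × 0.0166667 = 0.0005931 min

Final: 0.0005931 min


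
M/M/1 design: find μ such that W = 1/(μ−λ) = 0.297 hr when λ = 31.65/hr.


W = 1/(μ−λ) ⇒ μ − λ = 1/W = 1/0.297 = 3.3670
μ = λ + 1/W = 31.65 + 3.3670 = 35.0170 per hr

Final: 35.0170 /hr


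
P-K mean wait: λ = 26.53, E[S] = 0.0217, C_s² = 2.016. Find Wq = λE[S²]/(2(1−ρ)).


ρ = λ·E[S] = 26.53·0.0217 = 0.5757
E[S²] = E[S]²(1+C_s²) = 0.0217²·(1+2.016) = 0.001420
Wq = λ·E[S²]/(2(1−ρ)) = 26.53·0.001420/(2·0.4243) = 0.04440 hr

Final: 0.04440 hr


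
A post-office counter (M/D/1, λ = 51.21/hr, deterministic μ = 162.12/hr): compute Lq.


ρ = 51.21/162.12 = 0.3159
M/D/1: Lq = ρ²/(2(1−ρ)) = 0.09978/(2·0.6841) = 0.07292

Final: 0.07292


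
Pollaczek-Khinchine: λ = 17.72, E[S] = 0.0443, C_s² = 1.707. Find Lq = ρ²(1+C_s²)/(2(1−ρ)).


ρ = λ·E[S] = 17.72·0.0443 = 0.7850
Lq = ρ²(1+C_s²)/(2(1−ρ)) = 0.6162·(1+1.707)/(2·0.2150)
= 0.6162·2.7070/0.4300 = 3.87924

Final: 3.87924


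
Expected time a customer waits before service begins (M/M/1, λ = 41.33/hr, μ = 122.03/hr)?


ρ = 41.33/122.03 = 0.3387
Wq = ρ/(μ−λ) = 0.3387/(122.03 − 41.33) = 0.3387/80.70 = 0.004197 hr

Final: 0.004197 hr


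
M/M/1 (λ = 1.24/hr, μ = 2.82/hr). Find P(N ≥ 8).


ρ = 1.24/2.82 = 0.4397
P(N ≥ n) = ρ^n = 0.4397^8 = 0.001398

Final: 0.001398


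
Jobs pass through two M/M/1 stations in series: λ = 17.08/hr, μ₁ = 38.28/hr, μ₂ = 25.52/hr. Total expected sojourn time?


Each node sees arrival rate λ = 17.08/hr (tandem ⇒ throughput preserved).
W₁ = 1/(μ₁−λ) = 1/(38.28−17.08) = 0.04717 hr
W₂ = 1/(μ₂−λ) = 1/(25.52−17.08) = 0.11848 hr
W_total = W₁ + W₂ = 0.04717 + 0.11848 = 0.16565 hr

Final: 0.16565 hr


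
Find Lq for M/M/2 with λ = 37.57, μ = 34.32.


a = λ/μ = 1.0947; ρ = a/2 = 0.5473
P₀ = 0.292534
Lq = P₀·a^c·ρ / (c!·(1−ρ)²) = 0.292534·1.19836·0.5473/(2·0.20489)
= 0.46824

Final: 0.46824


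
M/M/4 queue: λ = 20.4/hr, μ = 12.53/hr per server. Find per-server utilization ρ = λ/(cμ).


ρ = λ/(cμ) = 20.4/(4·12.53) = 20.4/50.12 = 0.4070

Final: 0.4070


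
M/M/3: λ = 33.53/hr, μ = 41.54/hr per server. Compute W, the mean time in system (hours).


a = 0.8072; ρ = 0.2691; P₀ = 0.443882
Lq = P₀·a^c·ρ/(c!(1−ρ)²) = 0.01959
Wq = Lq/λ = 0.01959/33.53 = 0.0005843 hr
W = Wq + 1/μ = 0.0005843 + 0.02407 = 0.02466 hr

Final: 0.02466 hr


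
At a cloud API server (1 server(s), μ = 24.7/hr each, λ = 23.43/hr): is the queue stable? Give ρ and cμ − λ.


Total capacity cμ = 1·24.7 = 24.70/hr
ρ = λ/(cμ) = 23.43/24.70 = 0.9486
Stable ⇔ ρ < 1: YES
Spare capacity = cμ − λ = 24.70 − 23.43 = 1.27/hr

Final: ρ = 0.9486; stable; margin = 1.27/hr


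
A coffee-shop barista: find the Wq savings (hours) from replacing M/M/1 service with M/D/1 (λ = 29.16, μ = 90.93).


ρ = 29.16/90.93 = 0.3207
Wq(M/M/1) = ρ/(μ−λ) = 0.3207/61.77 = 0.005192 hr
Wq(M/D/1) = ρ/(2(μ−λ)) = 0.002596 hr
Savings = 0.005192 − 0.002596 = 0.002596 hr

Final: 0.002596 hr


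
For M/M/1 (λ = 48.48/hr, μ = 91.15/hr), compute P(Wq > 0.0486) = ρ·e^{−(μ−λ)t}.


ρ = 48.48/91.15 = 0.5319
P(Wq > t) = ρ·e^{−(μ−λ)t} = 0.5319·e^{−2.0738}
= 0.5319·0.125712 = 0.066862

Final: 0.066862


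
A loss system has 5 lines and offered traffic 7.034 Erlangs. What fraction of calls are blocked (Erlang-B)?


B(c,a) = (a^c/c!) / Σ_{k=0}^{c} a^k/k!
a^5/5! = 143.492953
Σ terms (k=0..5): 1.00000 + 7.03400 + 24.73858 + 58.00372 + 101.99954 + 143.49295 = 336.268791
B = 143.492953/336.268791 = 0.426721

Final: 0.426721


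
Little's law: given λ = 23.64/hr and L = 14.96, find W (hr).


W = L/λ = 14.96/23.64 = 0.6328 hr

Final: 0.6328 hr


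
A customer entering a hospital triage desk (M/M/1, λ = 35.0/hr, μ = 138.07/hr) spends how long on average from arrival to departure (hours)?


W = 1/(μ−λ) = 1/(138.07 − 35.0) = 1/103.07 = 0.009702 hr

Final: 0.009702 hr


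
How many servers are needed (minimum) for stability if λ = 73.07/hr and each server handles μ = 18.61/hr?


Stability requires cμ > λ ⇔ c > λ/μ.
λ/μ = 73.07/18.61 = 3.9264
Minimum integer c = ⌊3.9264⌋ + 1 = 4
Check: 4·18.61 = 74.44 > 73.07, while 3·18.61 = 55.83 ≤ 73.07

Final: 4 servers


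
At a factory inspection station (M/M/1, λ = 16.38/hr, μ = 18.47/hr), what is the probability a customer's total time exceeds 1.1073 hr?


W ~ Exponential(μ−λ) for M/M/1.
μ − λ = 18.47 − 16.38 = 2.0900
P(W > t) = e^{−(μ−λ)t} = e^{−2.3143} = 0.098840

Final: 0.098840


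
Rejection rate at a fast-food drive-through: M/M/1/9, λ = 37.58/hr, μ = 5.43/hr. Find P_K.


ρ = λ/μ = 37.58/5.43 = 6.9208
P_K = (1−ρ)ρ^K/(1−ρ^(K+1)) = (-5.9208·36426086.585239)/(1 − 252098035.704100)
= -215671949.118862/-252098034.704100 = 0.855508

Final: 0.855508


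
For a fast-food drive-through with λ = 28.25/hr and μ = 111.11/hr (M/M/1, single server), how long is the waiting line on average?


ρ = 28.25/111.11 = 0.2543
Lq = ρ²/(1−ρ) = 0.06464/0.7457 = 0.08668

Final: 0.08668


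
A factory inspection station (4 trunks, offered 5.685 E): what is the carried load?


B(4,5.685) = 0.448732 (Erlang-B)
Carried load = a(1 − B) = 5.685·(1 − 0.448732) = 5.685·0.551268 = 3.1340 E

Final: 3.1340 Erlangs


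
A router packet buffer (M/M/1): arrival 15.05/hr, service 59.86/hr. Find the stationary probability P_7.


ρ = 15.05/59.86 = 0.2514
P_n = (1−ρ)·ρ^n = (1 − 0.2514)·0.2514^7 = 0.7486·0.00006350 = 0.00004754

Final: 0.00004754


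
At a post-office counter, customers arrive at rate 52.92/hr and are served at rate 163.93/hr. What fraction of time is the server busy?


ρ = λ/μ = 52.92/163.93 = 0.3228

Final: 0.3228


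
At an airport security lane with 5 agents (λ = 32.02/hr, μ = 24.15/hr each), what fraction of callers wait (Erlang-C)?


a = λ/μ = 1.3259; ρ = a/5 = 0.2652
P₀ = 0.265353 (from M/M/c formula)
C(c,a) = [a^c/(c!(1−ρ))]·P₀ = [4.09752/(120·0.7348)]·0.265353
= 0.04647·0.265353 = 0.012330

Final: 0.012330


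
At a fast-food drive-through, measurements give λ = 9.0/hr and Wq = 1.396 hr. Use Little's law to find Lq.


Lq = λWq = 9.0·1.396 = 12.5640

Final: 12.5640


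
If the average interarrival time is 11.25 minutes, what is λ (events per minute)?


λ = 1/(interarrival time) in consistent units.
1 minute = 1 min, so λ = 1/11.25 = 0.08889 per minute

Final: 0.08889 /min


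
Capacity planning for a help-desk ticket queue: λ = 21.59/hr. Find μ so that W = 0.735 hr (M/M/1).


W = 1/(μ−λ) ⇒ μ − λ = 1/W = 1/0.735 = 1.3605
μ = λ + 1/W = 21.59 + 1.3605 = 22.9505 per hr

Final: 22.9505 /hr


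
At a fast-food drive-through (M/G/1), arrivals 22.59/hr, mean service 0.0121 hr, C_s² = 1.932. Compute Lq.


ρ = λ·E[S] = 22.59·0.0121 = 0.2733
Lq = ρ²(1+C_s²)/(2(1−ρ)) = 0.07471·(1+1.932)/(2·0.7267)
= 0.07471·2.9320/1.4533 = 0.15073

Final: 0.15073


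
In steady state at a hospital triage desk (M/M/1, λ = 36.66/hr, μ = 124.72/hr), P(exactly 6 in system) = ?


ρ = 36.66/124.72 = 0.2939
P_n = (1−ρ)·ρ^n = (1 − 0.2939)·0.2939^6 = 0.7061·0.0006450 = 0.0004554

Final: 0.0004554


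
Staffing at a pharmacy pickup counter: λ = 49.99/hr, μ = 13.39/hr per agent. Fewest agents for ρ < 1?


Stability requires cμ > λ ⇔ c > λ/μ.
λ/μ = 49.99/13.39 = 3.7334
Minimum integer c = ⌊3.7334⌋ + 1 = 4
Check: 4·13.39 = 53.56 > 49.99, while 3·13.39 = 40.17 ≤ 49.99

Final: 4 servers


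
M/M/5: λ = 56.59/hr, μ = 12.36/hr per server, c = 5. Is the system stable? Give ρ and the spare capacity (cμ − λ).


Total capacity cμ = 5·12.36 = 61.80/hr
ρ = λ/(cμ) = 56.59/61.80 = 0.9157
Stable ⇔ ρ < 1: YES
Spare capacity = cμ − λ = 61.80 − 56.59 = 5.21/hr

Final: ρ = 0.9157; stable; margin = 5.21/hr


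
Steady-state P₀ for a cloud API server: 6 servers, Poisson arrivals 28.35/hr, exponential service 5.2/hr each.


a = λ/μ = 28.35/5.2 = 5.4519; ρ = a/c = 0.9087
Σ_{k=0}^{5} a^k/k! (terms k=0..5) = 1.00000 + 5.45192 + 14.86173 + 27.00834 + 36.81185 + 40.13907 = 125.27292
Tail: a^6/(6!(1−ρ)) = 26260.21742/(720·0.09135) = 399.27816
P₀ = 1/(125.27292 + 399.27816) = 1/524.55108 = 0.001906

Final: 0.001906


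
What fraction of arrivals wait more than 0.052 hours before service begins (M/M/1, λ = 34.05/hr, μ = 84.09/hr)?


ρ = 34.05/84.09 = 0.4049
P(Wq > t) = ρ·e^{−(μ−λ)t} = 0.4049·e^{−2.6021}
= 0.4049·0.074119 = 0.030013

Final: 0.030013


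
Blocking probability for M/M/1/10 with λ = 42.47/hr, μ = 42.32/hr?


ρ = λ/μ = 42.47/42.32 = 1.0035
P_K = (1−ρ)ρ^K/(1−ρ^(K+1)) = (-0.003544·1.036015)/(1 − 1.039687)
= -0.003672/-0.039687 = 0.092526

Final: 0.092526


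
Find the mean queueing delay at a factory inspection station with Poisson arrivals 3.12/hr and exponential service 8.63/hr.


ρ = 3.12/8.63 = 0.3615
Wq = ρ/(μ−λ) = 0.3615/(8.63 − 3.12) = 0.3615/5.51 = 0.06561 hr

Final: 0.06561 hr


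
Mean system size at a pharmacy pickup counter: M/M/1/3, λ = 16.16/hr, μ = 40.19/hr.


ρ = 16.16/40.19 = 0.4021
L = ρ[1 − (K+1)ρ^K + Kρ^(K+1)] / [(1−ρ)(1−ρ^(K+1))]
Numerator: 0.4021·(1 − 4·0.065008 + 3·0.026139) = 0.329064
Denominator: (0.5979)·(0.973861) = 0.582281
L = 0.329064/0.582281 = 0.5651

Final: 0.5651


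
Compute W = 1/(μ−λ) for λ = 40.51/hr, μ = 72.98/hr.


W = 1/(μ−λ) = 1/(72.98 − 40.51) = 1/32.47 = 0.03080 hr

Final: 0.03080 hr


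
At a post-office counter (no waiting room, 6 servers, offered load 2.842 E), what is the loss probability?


B(c,a) = (a^c/c!) / Σ_{k=0}^{c} a^k/k!
a^6/6! = 0.731833
Σ terms (k=0..6): 1.00000 + 2.84200 + 4.03848 + 3.82579 + 2.71822 + 1.54504 + 0.73183 = 16.701364
B = 0.731833/16.701364 = 0.043819

Final: 0.043819


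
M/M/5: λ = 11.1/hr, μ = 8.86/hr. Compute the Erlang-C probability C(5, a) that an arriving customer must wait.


a = λ/μ = 1.2528; ρ = a/5 = 0.2506
P₀ = 0.285527 (from M/M/c formula)
C(c,a) = [a^c/(c!(1−ρ))]·P₀ = [3.08636/(120·0.7494)]·0.285527
= 0.03432·0.285527 = 0.009799

Final: 0.009799


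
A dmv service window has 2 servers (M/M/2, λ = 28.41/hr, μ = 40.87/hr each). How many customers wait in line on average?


a = λ/μ = 0.6951; ρ = a/2 = 0.3476
P₀ = 0.484158
Lq = P₀·a^c·ρ / (c!·(1−ρ)²) = 0.484158·0.48321·0.3476/(2·0.42567)
= 0.09551

Final: 0.09551


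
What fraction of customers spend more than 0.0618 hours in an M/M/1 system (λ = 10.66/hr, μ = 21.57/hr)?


W ~ Exponential(μ−λ) for M/M/1.
μ − λ = 21.57 − 10.66 = 10.9100
P(W > t) = e^{−(μ−λ)t} = e^{−0.6742} = 0.509545

Final: 0.509545


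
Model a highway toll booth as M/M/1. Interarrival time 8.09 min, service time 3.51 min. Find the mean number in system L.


λ = 60/8.09 = 7.4166 /hr
μ = 60/3.51 = 17.0940 /hr
ρ = λ/μ = 7.4166/17.0940 = 0.4339
L = ρ/(1−ρ) = 0.4339/0.5661 = 0.7664

Final: 0.7664


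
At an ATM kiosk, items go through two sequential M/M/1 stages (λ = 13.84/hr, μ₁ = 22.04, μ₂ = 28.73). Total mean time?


Each node sees arrival rate λ = 13.84/hr (tandem ⇒ throughput preserved).
W₁ = 1/(μ₁−λ) = 1/(22.04−13.84) = 0.12195 hr
W₂ = 1/(μ₂−λ) = 1/(28.73−13.84) = 0.06716 hr
W_total = W₁ + W₂ = 0.12195 + 0.06716 = 0.18911 hr

Final: 0.18911 hr


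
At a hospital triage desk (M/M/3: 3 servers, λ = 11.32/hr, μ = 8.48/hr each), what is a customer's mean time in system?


a = 1.3349; ρ = 0.4450; P₀ = 0.253794
Lq = P₀·a^c·ρ/(c!(1−ρ)²) = 0.14534
Wq = Lq/λ = 0.14534/11.32 = 0.01284 hr
W = Wq + 1/μ = 0.01284 + 0.11792 = 0.13076 hr

Final: 0.13076 hr


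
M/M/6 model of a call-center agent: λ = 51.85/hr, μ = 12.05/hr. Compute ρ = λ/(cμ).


ρ = λ/(cμ) = 51.85/(6·12.05) = 51.85/72.30 = 0.7172

Final: 0.7172


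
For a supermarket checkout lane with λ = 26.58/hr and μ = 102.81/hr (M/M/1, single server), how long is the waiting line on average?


ρ = 26.58/102.81 = 0.2585
Lq = ρ²/(1−ρ) = 0.06684/0.7415 = 0.09015

Final: 0.09015


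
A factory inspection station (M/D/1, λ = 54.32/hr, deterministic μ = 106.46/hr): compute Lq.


ρ = 54.32/106.46 = 0.5102
M/D/1: Lq = ρ²/(2(1−ρ)) = 0.2603/(2·0.4898) = 0.26579

Final: 0.26579


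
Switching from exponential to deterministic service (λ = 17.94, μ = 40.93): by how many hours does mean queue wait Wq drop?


ρ = 17.94/40.93 = 0.4383
Wq(M/M/1) = ρ/(μ−λ) = 0.4383/22.99 = 0.01907 hr
Wq(M/D/1) = ρ/(2(μ−λ)) = 0.009533 hr
Savings = 0.01907 − 0.009533 = 0.009533 hr

Final: 0.009533 hr


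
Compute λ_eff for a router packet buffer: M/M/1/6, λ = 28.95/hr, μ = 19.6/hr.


ρ = 1.4770; P_K = (1−ρ)ρ^6/(1−ρ^7) = 0.345497
λ_eff = λ(1 − P_K) = 28.95·(1 − 0.345497) = 28.95·0.654503 = 18.9479 /hr

Final: 18.9479 /hr


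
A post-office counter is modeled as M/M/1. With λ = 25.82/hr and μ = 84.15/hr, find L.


ρ = λ/μ = 25.82/84.15 = 0.3068
L = ρ/(1−ρ) = 0.3068/(1 − 0.3068) = 0.3068/0.6932 = 0.4427

Final: 0.4427


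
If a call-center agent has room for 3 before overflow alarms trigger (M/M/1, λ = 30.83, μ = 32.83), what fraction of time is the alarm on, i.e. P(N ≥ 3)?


ρ = 30.83/32.83 = 0.9391
P(N ≥ n) = ρ^n = 0.9391^3 = 0.828148

Final: 0.828148


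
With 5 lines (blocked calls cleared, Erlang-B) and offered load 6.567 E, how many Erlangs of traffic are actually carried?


B(5,6.567) = 0.398192 (Erlang-B)
Carried load = a(1 − B) = 6.567·(1 − 0.398192) = 6.567·0.601808 = 3.9521 E

Final: 3.9521 Erlangs


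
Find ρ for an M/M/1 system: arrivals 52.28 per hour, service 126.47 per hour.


ρ = λ/μ = 52.28/126.47 = 0.4134

Final: 0.4134


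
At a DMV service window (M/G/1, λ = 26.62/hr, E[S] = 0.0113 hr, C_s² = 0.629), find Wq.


ρ = λ·E[S] = 26.62·0.0113 = 0.3008
E[S²] = E[S]²(1+C_s²) = 0.0113²·(1+0.629) = 0.0002080
Wq = λ·E[S²]/(2(1−ρ)) = 26.62·0.0002080/(2·0.6992) = 0.003960 hr

Final: 0.003960 hr


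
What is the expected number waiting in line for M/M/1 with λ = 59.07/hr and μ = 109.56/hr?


ρ = 59.07/109.56 = 0.5392
Lq = ρ²/(1−ρ) = 0.2907/0.4608 = 0.6308

Final: 0.6308


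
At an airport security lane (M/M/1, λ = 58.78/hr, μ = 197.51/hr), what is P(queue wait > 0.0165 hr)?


ρ = 58.78/197.51 = 0.2976
P(Wq > t) = ρ·e^{−(μ−λ)t} = 0.2976·e^{−2.2890}
= 0.2976·0.101363 = 0.030166

Final: 0.030166


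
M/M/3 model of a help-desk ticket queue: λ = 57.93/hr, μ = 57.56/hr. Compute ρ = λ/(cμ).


ρ = λ/(cμ) = 57.93/(3·57.56) = 57.93/172.68 = 0.3355

Final: 0.3355


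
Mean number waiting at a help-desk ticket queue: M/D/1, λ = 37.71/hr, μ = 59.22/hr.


ρ = 37.71/59.22 = 0.6368
M/D/1: Lq = ρ²/(2(1−ρ)) = 0.4055/(2·0.3632) = 0.55818

Final: 0.55818


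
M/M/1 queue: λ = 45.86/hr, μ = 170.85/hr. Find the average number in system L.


ρ = λ/μ = 45.86/170.85 = 0.2684
L = ρ/(1−ρ) = 0.2684/(1 − 0.2684) = 0.2684/0.7316 = 0.3669

Final: 0.3669


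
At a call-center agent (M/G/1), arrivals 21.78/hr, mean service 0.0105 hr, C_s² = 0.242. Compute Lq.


ρ = λ·E[S] = 21.78·0.0105 = 0.2287
Lq = ρ²(1+C_s²)/(2(1−ρ)) = 0.05230·(1+0.242)/(2·0.7713)
= 0.05230·1.2420/1.5426 = 0.04211

Final: 0.04211


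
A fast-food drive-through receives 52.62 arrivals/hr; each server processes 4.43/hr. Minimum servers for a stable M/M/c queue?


Stability requires cμ > λ ⇔ c > λ/μ.
λ/μ = 52.62/4.43 = 11.8781
Minimum integer c = ⌊11.8781⌋ + 1 = 12
Check: 12·4.43 = 53.16 > 52.62, while 11·4.43 = 48.73 ≤ 52.62

Final: 12 servers


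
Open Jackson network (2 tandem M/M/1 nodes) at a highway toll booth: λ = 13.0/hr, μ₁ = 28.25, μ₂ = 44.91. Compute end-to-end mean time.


Each node sees arrival rate λ = 13.0/hr (tandem ⇒ throughput preserved).
W₁ = 1/(μ₁−λ) = 1/(28.25−13.0) = 0.06557 hr
W₂ = 1/(μ₂−λ) = 1/(44.91−13.0) = 0.03134 hr
W_total = W₁ + W₂ = 0.06557 + 0.03134 = 0.09691 hr

Final: 0.09691 hr


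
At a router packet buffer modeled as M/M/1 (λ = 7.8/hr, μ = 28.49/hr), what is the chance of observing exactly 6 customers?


ρ = 7.8/28.49 = 0.2738
P_n = (1−ρ)·ρ^n = (1 − 0.2738)·0.2738^6 = 0.7262·0.0004211 = 0.0003058

Final: 0.0003058


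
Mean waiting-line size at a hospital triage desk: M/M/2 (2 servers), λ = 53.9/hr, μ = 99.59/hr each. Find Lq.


a = λ/μ = 0.5412; ρ = a/2 = 0.2706
P₀ = 0.574048
Lq = P₀·a^c·ρ / (c!·(1−ρ)²) = 0.574048·0.29292·0.2706/(2·0.53201)
= 0.04276

Final: 0.04276


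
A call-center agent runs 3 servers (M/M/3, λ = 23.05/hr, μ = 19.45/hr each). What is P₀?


a = λ/μ = 23.05/19.45 = 1.1851; ρ = a/c = 0.3950
Σ_{k=0}^{2} a^k/k! (terms k=0..2) = 1.00000 + 1.18509 + 0.70222 = 2.88731
Tail: a^3/(3!(1−ρ)) = 1.66439/(6·0.6050) = 0.45853
P₀ = 1/(2.88731 + 0.45853) = 1/3.34584 = 0.298879

Final: 0.298879


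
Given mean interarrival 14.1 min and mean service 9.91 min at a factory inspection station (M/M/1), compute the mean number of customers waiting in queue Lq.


λ = 60/14.1 = 4.2553 /hr
μ = 60/9.91 = 6.0545 /hr
ρ = λ/μ = 4.2553/6.0545 = 0.7028
Lq = ρ²/(1−ρ) = 0.4940/0.2972 = 1.6623

Final: 1.6623


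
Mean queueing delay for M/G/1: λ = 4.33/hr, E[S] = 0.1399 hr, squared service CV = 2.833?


ρ = λ·E[S] = 4.33·0.1399 = 0.6058
E[S²] = E[S]²(1+C_s²) = 0.1399²·(1+2.833) = 0.075020
Wq = λ·E[S²]/(2(1−ρ)) = 4.33·0.075020/(2·0.3942) = 0.41198 hr

Final: 0.41198 hr


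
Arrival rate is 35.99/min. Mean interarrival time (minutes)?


Mean interarrival time = 1/λ = 1/35.99 minute = 0.02779 minute
In minutes: 0.02779 × 1 = 0.02779 min

Final: 0.02779 min


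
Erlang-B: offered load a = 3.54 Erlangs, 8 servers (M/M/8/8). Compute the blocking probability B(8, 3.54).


B(c,a) = (a^c/c!) / Σ_{k=0}^{c} a^k/k!
a^8/8! = 0.611654
Σ terms (k=0..8): 1.00000 + 3.54000 + 6.26580 + 7.39364 + 6.54337 + 4.63271 + 2.73330 + 1.38227 + 0.61165 = 34.102749
B = 0.611654/34.102749 = 0.017936

Final: 0.017936


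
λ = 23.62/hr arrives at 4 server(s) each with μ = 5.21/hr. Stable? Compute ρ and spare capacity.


Total capacity cμ = 4·5.21 = 20.84/hr
ρ = λ/(cμ) = 23.62/20.84 = 1.1334
Stable ⇔ ρ < 1: NO
Spare capacity = cμ − λ = 20.84 − 23.62 = -2.78/hr

Final: ρ = 1.1334; unstable; margin = -2.78/hr


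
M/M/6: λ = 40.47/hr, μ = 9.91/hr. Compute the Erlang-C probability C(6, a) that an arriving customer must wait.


a = λ/μ = 4.0838; ρ = a/6 = 0.6806
P₀ = 0.015152 (from M/M/c formula)
C(c,a) = [a^c/(c!(1−ρ))]·P₀ = [4638.28360/(720·0.3194)]·0.015152
= 20.17088·0.015152 = 0.305631

Final: 0.305631


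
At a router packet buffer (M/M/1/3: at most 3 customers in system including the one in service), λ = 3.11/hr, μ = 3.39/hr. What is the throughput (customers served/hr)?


ρ = 0.9174; P_K = (1−ρ)ρ^3/(1−ρ^4) = 0.218658
λ_eff = λ(1 − P_K) = 3.11·(1 − 0.218658) = 3.11·0.781342 = 2.4300 /hr

Final: 2.4300 /hr


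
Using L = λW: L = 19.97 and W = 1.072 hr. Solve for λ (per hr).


λ = L/W = 19.97/1.072 = 18.6287 /hr

Final: 18.6287 /hr


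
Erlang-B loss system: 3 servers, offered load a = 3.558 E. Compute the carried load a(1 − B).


B(3,3.558) = 0.408107 (Erlang-B)
Carried load = a(1 − B) = 3.558·(1 − 0.408107) = 3.558·0.591893 = 2.1060 E

Final: 2.1060 Erlangs


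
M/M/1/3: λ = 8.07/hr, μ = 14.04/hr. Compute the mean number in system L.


ρ = 8.07/14.04 = 0.5748
L = ρ[1 − (K+1)ρ^K + Kρ^(K+1)] / [(1−ρ)(1−ρ^(K+1))]
Numerator: 0.5748·(1 − 4·0.189898 + 3·0.109150) = 0.326399
Denominator: (0.4252)·(0.890850) = 0.378801
L = 0.326399/0.378801 = 0.8617

Final: 0.8617


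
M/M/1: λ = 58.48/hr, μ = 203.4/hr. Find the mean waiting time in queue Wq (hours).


ρ = 58.48/203.4 = 0.2875
Wq = ρ/(μ−λ) = 0.2875/(203.4 − 58.48) = 0.2875/144.92 = 0.001984 hr

Final: 0.001984 hr


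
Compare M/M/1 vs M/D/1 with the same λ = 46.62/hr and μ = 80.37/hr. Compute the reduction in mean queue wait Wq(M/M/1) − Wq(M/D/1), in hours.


ρ = 46.62/80.37 = 0.5801
Wq(M/M/1) = ρ/(μ−λ) = 0.5801/33.75 = 0.01719 hr
Wq(M/D/1) = ρ/(2(μ−λ)) = 0.008594 hr
Savings = 0.01719 − 0.008594 = 0.008594 hr

Final: 0.008594 hr


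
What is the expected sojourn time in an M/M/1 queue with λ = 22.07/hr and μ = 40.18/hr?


W = 1/(μ−λ) = 1/(40.18 − 22.07) = 1/18.11 = 0.05522 hr

Final: 0.05522 hr


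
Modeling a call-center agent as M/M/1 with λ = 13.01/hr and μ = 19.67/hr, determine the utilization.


ρ = λ/μ = 13.01/19.67 = 0.6614

Final: 0.6614


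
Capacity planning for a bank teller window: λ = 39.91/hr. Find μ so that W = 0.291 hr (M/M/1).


W = 1/(μ−λ) ⇒ μ − λ = 1/W = 1/0.291 = 3.4364
μ = λ + 1/W = 39.91 + 3.4364 = 43.3464 per hr

Final: 43.3464 /hr


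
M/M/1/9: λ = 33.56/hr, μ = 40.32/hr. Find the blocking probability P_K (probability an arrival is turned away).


ρ = λ/μ = 33.56/40.32 = 0.8323
P_K = (1−ρ)ρ^K/(1−ρ^(K+1)) = (0.1677·0.191740)/(1 − 0.159593)
= 0.032147/0.840407 = 0.038252

Final: 0.038252


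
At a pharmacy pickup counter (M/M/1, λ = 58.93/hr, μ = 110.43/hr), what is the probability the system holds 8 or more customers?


ρ = 58.93/110.43 = 0.5336
P(N ≥ n) = ρ^n = 0.5336^8 = 0.006577

Final: 0.006577


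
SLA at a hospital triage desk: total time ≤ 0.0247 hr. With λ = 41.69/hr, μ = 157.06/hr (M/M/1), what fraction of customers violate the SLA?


W ~ Exponential(μ−λ) for M/M/1.
μ − λ = 157.06 − 41.69 = 115.3700
P(W > t) = e^{−(μ−λ)t} = e^{−2.8496} = 0.057865

Final: 0.057865


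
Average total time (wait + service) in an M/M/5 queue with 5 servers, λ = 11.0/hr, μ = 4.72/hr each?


a = 2.3305; ρ = 0.4661; P₀ = 0.095622
Lq = P₀·a^c·ρ/(c!(1−ρ)²) = 0.08958
Wq = Lq/λ = 0.08958/11.0 = 0.008143 hr
W = Wq + 1/μ = 0.008143 + 0.21186 = 0.22001 hr

Final: 0.22001 hr


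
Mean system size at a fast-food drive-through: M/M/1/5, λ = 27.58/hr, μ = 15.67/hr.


ρ = 27.58/15.67 = 1.7601
L = ρ[1 − (K+1)ρ^K + Kρ^(K+1)] / [(1−ρ)(1−ρ^(K+1))]
Numerator: 1.7601·(1 − 6·16.889871 + 5·29.727035) = 85.003337
Denominator: (-0.7601)·(-28.727035) = 21.834013
L = 85.003337/21.834013 = 3.8932

Final: 3.8932


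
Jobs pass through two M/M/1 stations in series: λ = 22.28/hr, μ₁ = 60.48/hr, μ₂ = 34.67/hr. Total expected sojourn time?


Each node sees arrival rate λ = 22.28/hr (tandem ⇒ throughput preserved).
W₁ = 1/(μ₁−λ) = 1/(60.48−22.28) = 0.02618 hr
W₂ = 1/(μ₂−λ) = 1/(34.67−22.28) = 0.08071 hr
W_total = W₁ + W₂ = 0.02618 + 0.08071 = 0.10689 hr

Final: 0.10689 hr
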